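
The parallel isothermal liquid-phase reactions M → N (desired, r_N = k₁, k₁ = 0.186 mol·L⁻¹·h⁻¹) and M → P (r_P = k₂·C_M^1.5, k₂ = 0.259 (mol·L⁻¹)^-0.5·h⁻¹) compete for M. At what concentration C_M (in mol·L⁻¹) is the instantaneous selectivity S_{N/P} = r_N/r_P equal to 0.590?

S_{N/P} = (k₁/k₂)·C_M^-1.5 ⇒ C_M = (S·k₂/k₁)^(1/(-1.5)).
= (0.590×0.259/0.186)^(-0.6667) = (0.8216)^(-0.6667) = 1.14 mol·L⁻¹.

1.14 mol·L⁻¹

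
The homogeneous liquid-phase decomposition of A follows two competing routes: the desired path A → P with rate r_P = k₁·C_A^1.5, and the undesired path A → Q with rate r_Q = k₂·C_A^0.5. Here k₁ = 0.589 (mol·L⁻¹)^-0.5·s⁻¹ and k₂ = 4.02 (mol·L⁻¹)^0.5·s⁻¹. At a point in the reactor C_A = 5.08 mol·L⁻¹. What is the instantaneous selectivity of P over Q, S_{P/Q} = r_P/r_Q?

0.744

S_{P/Q} = r_P/r_Q = (k₁·C_A^1.5)/(k₂·C_A^0.5) = (k₁/k₂)·C_A.
= (0.589×5.080^1.5) / (4.02×5.080^0.5) = 6.744/9.061 = 0.744.
Since the desired path is higher order in A, keeping C_A high (PFR or concentrated feed) favours P.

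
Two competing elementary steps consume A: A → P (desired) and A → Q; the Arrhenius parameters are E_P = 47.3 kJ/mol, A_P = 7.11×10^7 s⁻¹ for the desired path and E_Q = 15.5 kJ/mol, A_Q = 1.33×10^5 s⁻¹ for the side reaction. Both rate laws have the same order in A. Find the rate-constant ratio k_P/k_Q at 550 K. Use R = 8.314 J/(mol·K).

0.510

With equal orders, S_{P/Q} = k_P/k_Q = (A_P/A_Q)·exp[(E_Q−E_P)/(RT)].
(E_Q−E_P)/(RT) = (15.5−47.3)×10³/(8.314×550) = -31800/4573 = -6.954.
k_P/k_Q = (7.11×10^7/1.33×10^5)·exp(-6.954) = 534.6 × 9.545×10^-4 = 0.510.
Since E_P > E_Q, raising the temperature improves selectivity toward P.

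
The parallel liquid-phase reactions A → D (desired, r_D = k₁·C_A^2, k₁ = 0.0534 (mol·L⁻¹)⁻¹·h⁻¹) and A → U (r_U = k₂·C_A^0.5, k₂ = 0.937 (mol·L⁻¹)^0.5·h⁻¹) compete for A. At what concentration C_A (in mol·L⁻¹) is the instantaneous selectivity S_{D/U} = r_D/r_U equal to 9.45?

S_{D/U} = (k₁/k₂)·C_A^1.5 ⇒ C_A = (S·k₂/k₁)^(1/1.5).
= (9.45×0.937/0.0534)^(0.6667) = (165.8)^(0.6667) = 30.2 mol·L⁻¹.

30.2 mol·L⁻¹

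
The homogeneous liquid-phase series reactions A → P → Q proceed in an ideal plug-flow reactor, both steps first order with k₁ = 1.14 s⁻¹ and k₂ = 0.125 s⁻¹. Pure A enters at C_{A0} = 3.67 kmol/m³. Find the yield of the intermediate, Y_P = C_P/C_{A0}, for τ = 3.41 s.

The intermediate concentration in a first-order A→B→C sequence is C_P = k₁C_{A0}(e^(−k₁τ) − e^(−k₂τ))/(k₂−k₁).
e^(−k₁τ) = e^(−1.14×3.41) = e^(−3.887) = 0.02050; e^(−k₂τ) = e^(−0.4263) = 0.6530.
C_P = 1.14×3.67/(0.125−1.14) × (0.02050−0.6530) = (-4.122)×(-0.6325) = 2.607 kmol/m³.
Y_P = C_P/C_{A0} = 2.607/3.67 = 0.710.

0.710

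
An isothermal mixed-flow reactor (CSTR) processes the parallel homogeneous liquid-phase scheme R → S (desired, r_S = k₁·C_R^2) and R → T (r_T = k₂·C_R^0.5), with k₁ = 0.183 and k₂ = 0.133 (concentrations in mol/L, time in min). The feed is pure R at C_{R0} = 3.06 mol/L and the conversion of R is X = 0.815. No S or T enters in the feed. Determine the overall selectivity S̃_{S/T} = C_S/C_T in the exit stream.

0.586

Exit C_R = C_{R0}(1−X) = 3.06×0.185 = 0.5661 mol/L.
In a CSTR the entire volume is at exit conditions, so r_S = 0.183×0.5661^2 = 0.05865 and r_T = 0.133×0.5661^0.5 = 0.1001.
Overall selectivity = C_S/C_T = r_Sτ/(r_Tτ) = r_S/r_T = 0.586.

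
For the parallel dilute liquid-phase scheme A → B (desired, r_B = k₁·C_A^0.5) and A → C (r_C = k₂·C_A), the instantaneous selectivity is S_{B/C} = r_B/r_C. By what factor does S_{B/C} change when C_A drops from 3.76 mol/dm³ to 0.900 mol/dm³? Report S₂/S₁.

S_{B/C} = (k₁/k₂)·C_A^-0.5, so S₂/S₁ = (C_{A,2}/C_{A,1})^-0.5.
= (0.900/3.76)^(-0.5) = (0.2394)^(-0.5) = 2.04.

2.04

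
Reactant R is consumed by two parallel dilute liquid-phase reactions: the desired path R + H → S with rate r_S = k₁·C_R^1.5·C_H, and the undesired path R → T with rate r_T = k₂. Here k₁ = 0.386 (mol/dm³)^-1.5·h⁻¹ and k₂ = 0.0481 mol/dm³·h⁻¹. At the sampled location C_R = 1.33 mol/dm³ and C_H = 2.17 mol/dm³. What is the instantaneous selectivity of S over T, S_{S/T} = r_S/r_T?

S_{S/T} = r_S/r_T = (k₁·C_R^1.5·C_H)/(k₂) = (k₁/k₂)·C_R^1.5·C_H.
= (0.386×1.330^1.5×2.170) / (0.0481) = 1.285/0.04810 = 26.7.

26.7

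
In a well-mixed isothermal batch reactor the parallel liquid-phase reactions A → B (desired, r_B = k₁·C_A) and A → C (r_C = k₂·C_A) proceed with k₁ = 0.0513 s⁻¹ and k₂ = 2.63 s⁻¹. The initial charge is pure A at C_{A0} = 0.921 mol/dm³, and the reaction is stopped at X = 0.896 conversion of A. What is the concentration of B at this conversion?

C_A = C_{A0}(1−X) = 0.09578 mol/dm³.
Both paths are first order in A, so the instantaneous fraction to B is constant: dC_B/d(−C_A) = k₁/(k₁+k₂) = 0.01913.
C_B = 0.01913·(C_{A0}−C_A) = 0.01913×0.8252 = 0.0158 mol/dm³.

0.0158 mol/dm³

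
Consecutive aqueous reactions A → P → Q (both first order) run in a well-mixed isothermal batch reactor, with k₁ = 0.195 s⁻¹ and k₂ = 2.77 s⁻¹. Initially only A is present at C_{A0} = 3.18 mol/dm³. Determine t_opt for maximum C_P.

For first-order series the maximum of C_P occurs at t_opt = ln(k₂/k₁)/(k₂−k₁).
= ln(2.77/0.195)/(2.77−0.195) = ln(14.21)/2.575 = 2.654/2.575 = 1.03 s.

1.03 s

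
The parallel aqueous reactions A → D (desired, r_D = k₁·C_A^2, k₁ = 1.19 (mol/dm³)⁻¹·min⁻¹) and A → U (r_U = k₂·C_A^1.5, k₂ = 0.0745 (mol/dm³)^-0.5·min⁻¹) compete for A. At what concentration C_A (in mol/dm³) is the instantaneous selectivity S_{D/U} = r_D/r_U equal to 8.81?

S_{D/U} = (k₁/k₂)·C_A^0.5 ⇒ C_A = (S·k₂/k₁)^(2).
= (8.81×0.0745/1.19)^(2) = (0.5516)^(2) = 0.304 mol/dm³.

0.304 mol/dm³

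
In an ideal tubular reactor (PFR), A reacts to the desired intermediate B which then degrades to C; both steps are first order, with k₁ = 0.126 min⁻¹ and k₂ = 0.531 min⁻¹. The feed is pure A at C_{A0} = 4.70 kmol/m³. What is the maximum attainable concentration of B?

0.713 kmol/m³

At the optimum, C_{B,max}/C_{A0} = (k₁/k₂)^[k₂/(k₂−k₁)].
= (0.126/0.531)^(0.531/(0.531−0.126)) = (0.2373)^(1.311) = 0.1517.
C_{B,max} = 0.1517×4.70 = 0.713 kmol/m³.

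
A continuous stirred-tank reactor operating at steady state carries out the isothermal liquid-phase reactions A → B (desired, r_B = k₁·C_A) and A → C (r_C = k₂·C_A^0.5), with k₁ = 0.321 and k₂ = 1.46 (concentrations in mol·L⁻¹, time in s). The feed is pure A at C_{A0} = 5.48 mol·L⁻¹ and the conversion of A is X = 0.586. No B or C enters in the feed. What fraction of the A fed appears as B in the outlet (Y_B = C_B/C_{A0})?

Exit C_A = C_{A0}(1−X) = 5.48×0.414 = 2.269 mol·L⁻¹.
Rates in a CSTR are evaluated at the outlet concentration: r_B = 0.321×2.269 = 0.7283, r_C = 1.46×2.269^0.5 = 2.199.
Fraction of consumed A going to B: r_B/(r_B+r_C) = 0.2488.
C_B = 0.2488·C_{A0}·X = 0.2488×5.48×0.586 = 0.799 mol·L⁻¹; Y_B = C_B/C_{A0} = 0.146.

0.146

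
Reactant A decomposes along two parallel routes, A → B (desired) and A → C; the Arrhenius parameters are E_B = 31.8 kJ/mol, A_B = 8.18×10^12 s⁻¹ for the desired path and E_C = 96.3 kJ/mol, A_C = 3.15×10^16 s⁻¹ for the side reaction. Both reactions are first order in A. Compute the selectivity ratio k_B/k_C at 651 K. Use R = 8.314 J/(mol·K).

k_B/k_C = (A_B/A_C)·exp[−(E_B−E_C)/(RT)] = (A_B/A_C)·exp[(E_C−E_B)/(RT)].
(E_C−E_B)/(RT) = (96.3−31.8)×10³/(8.314×651) = 64500/5412 = 11.92.
k_B/k_C = (8.18×10^12/3.15×10^16)·exp(11.92) = 2.597×10^-4 × 1.498×10^5 = 38.9.

38.9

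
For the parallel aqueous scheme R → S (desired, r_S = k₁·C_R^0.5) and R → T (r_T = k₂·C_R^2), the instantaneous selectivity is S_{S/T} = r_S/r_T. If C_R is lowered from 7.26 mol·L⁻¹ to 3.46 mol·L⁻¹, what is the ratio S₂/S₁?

S_{S/T} = (k₁/k₂)·C_R^-1.5, so S₂/S₁ = (C_{R,2}/C_{R,1})^-1.5.
= (3.46/7.26)^(-1.5) = (0.4766)^(-1.5) = 3.04.

3.04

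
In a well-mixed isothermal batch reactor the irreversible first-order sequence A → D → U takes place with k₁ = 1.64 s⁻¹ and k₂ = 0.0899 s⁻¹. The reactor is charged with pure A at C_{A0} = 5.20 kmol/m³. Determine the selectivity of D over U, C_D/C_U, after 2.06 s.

For first-order series with pure A initially, C_D(t) = k₁C_{A0}/(k₂−k₁)·(e^(−k₁t) − e^(−k₂t)).
e^(−k₁t) = e^(−1.64×2.06) = e^(−3.378) = 0.03410; e^(−k₂t) = e^(−0.1852) = 0.8309.
C_D = 1.64×5.20/(0.0899−1.64) × (0.03410−0.8309) = (-5.502)×(-0.7968) = 4.384 kmol/m³.
C_A = C_{A0}e^(−k₁t) = 0.1773 kmol/m³, so C_U = C_{A0}−C_A−C_D = 0.6388 kmol/m³; C_D/C_U = 6.86.

6.86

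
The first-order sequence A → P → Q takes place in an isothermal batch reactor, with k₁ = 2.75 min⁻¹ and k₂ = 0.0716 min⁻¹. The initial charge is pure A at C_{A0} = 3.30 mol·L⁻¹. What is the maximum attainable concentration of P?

2.99 mol·L⁻¹

Evaluating C_P at t_opt = ln(k₂/k₁)/(k₂−k₁) gives C_{P,max}/C_{A0} = (k₁/k₂)^[k₂/(k₂−k₁)].
= (2.75/0.0716)^(0.0716/(0.0716−2.75)) = (38.41)^(-0.02673) = 0.9071.
C_{P,max} = 0.9071×3.30 = 2.99 mol·L⁻¹.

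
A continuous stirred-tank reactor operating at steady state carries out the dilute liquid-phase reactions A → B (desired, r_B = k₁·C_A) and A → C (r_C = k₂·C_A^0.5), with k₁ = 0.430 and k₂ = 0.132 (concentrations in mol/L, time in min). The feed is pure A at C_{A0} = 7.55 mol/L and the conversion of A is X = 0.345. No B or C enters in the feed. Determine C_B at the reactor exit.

Exit C_A = C_{A0}(1−X) = 7.55×0.655 = 4.945 mol/L.
Rates in a CSTR are evaluated at the outlet concentration: r_B = 0.430×4.945 = 2.126, r_C = 0.132×4.945^0.5 = 0.2935.
Fraction of consumed A going to B: r_B/(r_B+r_C) = 0.8787.
C_B = 0.8787·C_{A0}·X = 0.8787×7.55×0.345 = 2.29 mol/L.

2.29 mol/L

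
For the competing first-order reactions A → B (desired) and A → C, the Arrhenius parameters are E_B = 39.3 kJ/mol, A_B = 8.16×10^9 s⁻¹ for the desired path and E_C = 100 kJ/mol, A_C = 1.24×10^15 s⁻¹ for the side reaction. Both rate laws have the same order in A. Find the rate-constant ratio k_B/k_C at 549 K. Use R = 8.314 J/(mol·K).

k_B/k_C = (A_B/A_C)·exp[−(E_B−E_C)/(RT)] = (A_B/A_C)·exp[(E_C−E_B)/(RT)].
(E_C−E_B)/(RT) = (100−39.3)×10³/(8.314×549) = 60700/4564 = 13.30.
k_B/k_C = (8.16×10^9/1.24×10^15)·exp(13.30) = 6.581×10^-6 × 5.964×10^5 = 3.92.

3.92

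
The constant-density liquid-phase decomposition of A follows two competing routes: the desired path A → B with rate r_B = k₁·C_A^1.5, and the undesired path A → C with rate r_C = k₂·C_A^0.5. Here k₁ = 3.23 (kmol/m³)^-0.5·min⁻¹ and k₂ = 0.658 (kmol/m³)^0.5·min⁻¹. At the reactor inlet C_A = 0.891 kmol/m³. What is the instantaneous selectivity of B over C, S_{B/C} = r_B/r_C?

S_{B/C} = r_B/r_C = (k₁·C_A^1.5)/(k₂·C_A^0.5) = (k₁/k₂)·C_A.
= (3.23×0.8910^1.5) / (0.658×0.8910^0.5) = 2.717/0.6211 = 4.37.
Since the desired path is higher order in A, keeping C_A high (PFR or concentrated feed) favours B.

4.37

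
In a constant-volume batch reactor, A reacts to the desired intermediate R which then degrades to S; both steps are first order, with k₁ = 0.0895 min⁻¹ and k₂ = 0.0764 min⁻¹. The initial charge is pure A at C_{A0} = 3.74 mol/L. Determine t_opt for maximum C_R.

The intermediate peaks when r₁ = r₂, i.e. k₁e^(−k₁t) = k₂e^(−k₂t), giving t_opt = ln(k₂/k₁)/(k₂−k₁).
= ln(0.0764/0.0895)/(0.0764−0.0895) = ln(0.8536)/-0.01310 = -0.1583/-0.01310 = 12.1 min.

12.1 min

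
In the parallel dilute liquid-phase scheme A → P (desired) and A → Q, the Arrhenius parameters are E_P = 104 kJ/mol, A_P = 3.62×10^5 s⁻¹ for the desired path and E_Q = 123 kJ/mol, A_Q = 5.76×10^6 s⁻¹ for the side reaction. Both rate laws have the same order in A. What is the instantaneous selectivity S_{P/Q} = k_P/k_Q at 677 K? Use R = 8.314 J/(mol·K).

With equal orders, S_{P/Q} = k_P/k_Q = (A_P/A_Q)·exp[(E_Q−E_P)/(RT)].
(E_Q−E_P)/(RT) = (123−104)×10³/(8.314×677) = 19000/5629 = 3.376.
k_P/k_Q = (3.62×10^5/5.76×10^6)·exp(3.376) = 0.06285 × 29.24 = 1.84.

1.84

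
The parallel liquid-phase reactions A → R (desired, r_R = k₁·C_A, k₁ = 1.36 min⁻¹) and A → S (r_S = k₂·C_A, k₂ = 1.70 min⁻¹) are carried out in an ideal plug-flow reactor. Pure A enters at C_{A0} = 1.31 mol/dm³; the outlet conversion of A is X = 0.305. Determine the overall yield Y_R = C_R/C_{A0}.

0.136

C_A = C_{A0}(1−X) = 0.9105 mol/dm³.
Both paths are first order in A, so the instantaneous fraction to R is constant: dC_R/d(−C_A) = k₁/(k₁+k₂) = 0.4444.
C_R = 0.4444·(C_{A0}−C_A) = 0.4444×0.3995 = 0.178 mol/dm³.
Y_R = C_R/C_{A0} = 0.1776/1.31 = 0.136.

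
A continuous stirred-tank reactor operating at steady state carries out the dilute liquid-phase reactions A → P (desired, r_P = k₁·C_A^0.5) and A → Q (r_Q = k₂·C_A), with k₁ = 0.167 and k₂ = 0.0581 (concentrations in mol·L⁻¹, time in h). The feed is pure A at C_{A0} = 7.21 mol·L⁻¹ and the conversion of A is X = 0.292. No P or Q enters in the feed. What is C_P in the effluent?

Exit C_A = C_{A0}(1−X) = 7.21×0.708 = 5.105 mol·L⁻¹.
A CSTR operates uniformly at the exit composition, giving r_P = 0.3773 and r_Q = 0.2966 (each k·C_A^n at C_A = 5.105).
Fraction of consumed A going to P: r_P/(r_P+r_Q) = 0.5599.
C_P = 0.5599·C_{A0}·X = 0.5599×7.21×0.292 = 1.18 mol·L⁻¹.

1.18 mol·L⁻¹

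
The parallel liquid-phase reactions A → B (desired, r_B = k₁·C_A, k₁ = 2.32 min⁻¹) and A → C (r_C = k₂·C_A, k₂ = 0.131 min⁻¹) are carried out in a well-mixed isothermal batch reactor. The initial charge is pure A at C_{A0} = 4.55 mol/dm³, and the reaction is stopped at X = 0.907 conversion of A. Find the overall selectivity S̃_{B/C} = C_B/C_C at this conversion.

17.7

C_A = C_{A0}(1−X) = 0.4231 mol/dm³.
Both paths are first order in A, so the instantaneous fraction to B is constant: dC_B/d(−C_A) = k₁/(k₁+k₂) = 0.9466.
C_B = 0.9466·(C_{A0}−C_A) = 0.9466×4.127 = 3.91 mol/dm³.
C_C = (C_{A0}−C_A)−C_B = 0.2206 mol/dm³; S̃_{B/C} = 3.906/0.2206 = 17.7.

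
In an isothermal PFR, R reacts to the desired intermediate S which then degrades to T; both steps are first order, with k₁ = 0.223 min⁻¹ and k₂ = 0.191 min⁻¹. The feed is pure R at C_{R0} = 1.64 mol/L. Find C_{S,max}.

Evaluating C_S at τ_opt = ln(k₂/k₁)/(k₂−k₁) gives C_{S,max}/C_{R0} = (k₁/k₂)^[k₂/(k₂−k₁)].
= (0.223/0.191)^(0.191/(0.191−0.223)) = (1.168)^(-5.969) = 0.3967.
C_{S,max} = 0.3967×1.64 = 0.651 mol/L.

0.651 mol/L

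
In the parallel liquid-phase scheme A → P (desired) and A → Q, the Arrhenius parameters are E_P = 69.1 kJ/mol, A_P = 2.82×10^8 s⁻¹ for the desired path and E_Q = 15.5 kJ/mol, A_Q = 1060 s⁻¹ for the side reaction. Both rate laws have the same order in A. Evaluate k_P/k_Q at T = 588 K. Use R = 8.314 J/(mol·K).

With equal orders, S_{P/Q} = k_P/k_Q = (A_P/A_Q)·exp[(E_Q−E_P)/(RT)].
(E_Q−E_P)/(RT) = (15.5−69.1)×10³/(8.314×588) = -53600/4889 = -10.96.
k_P/k_Q = (2.82×10^8/1060)·exp(-10.96) = 2.660×10^5 × 1.731×10^-5 = 4.61.
Since E_P > E_Q, raising the temperature improves selectivity toward P.

4.61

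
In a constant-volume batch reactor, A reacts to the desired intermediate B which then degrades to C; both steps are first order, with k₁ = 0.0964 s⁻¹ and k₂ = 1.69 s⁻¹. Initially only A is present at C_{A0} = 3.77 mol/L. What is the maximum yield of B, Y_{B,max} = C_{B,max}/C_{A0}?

For a first-order series the maximum intermediate yield is C_{B,max}/C_{A0} = (k₁/k₂)^[k₂/(k₂−k₁)].
= (0.0964/1.69)^(1.69/(1.69−0.0964)) = (0.05704)^(1.060) = 0.04797.

0.0480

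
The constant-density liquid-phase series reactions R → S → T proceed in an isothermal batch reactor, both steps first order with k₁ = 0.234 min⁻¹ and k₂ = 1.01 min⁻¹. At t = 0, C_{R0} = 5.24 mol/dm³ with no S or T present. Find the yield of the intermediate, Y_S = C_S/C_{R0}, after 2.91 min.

0.137

Solving the coupled first-order balances gives C_S(t) = [k₁/(k₂−k₁)]·C_{R0}·(e^(−k₁t) − e^(−k₂t)).
e^(−k₁t) = e^(−0.234×2.91) = e^(−0.6809) = 0.5061; e^(−k₂t) = e^(−2.939) = 0.05291.
C_S = 0.234×5.24/(1.01−0.234) × (0.5061−0.05291) = 1.580×0.4532 = 0.7161 mol/dm³.
Y_S = C_S/C_{R0} = 0.7161/5.24 = 0.137.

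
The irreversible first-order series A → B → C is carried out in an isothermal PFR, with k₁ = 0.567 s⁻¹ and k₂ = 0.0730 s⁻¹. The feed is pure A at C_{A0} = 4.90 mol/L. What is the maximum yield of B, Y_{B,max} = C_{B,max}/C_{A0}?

0.739

For a first-order series the maximum intermediate yield is C_{B,max}/C_{A0} = (k₁/k₂)^[k₂/(k₂−k₁)].
= (0.567/0.0730)^(0.0730/(0.0730−0.567)) = (7.767)^(-0.1478) = 0.7387.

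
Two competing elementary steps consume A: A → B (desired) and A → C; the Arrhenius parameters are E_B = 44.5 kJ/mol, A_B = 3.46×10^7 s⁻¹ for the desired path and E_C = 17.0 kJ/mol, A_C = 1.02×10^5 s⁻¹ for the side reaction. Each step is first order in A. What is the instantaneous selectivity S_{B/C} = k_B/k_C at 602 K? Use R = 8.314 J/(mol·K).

k_B/k_C = (A_B/A_C)·exp[−(E_B−E_C)/(RT)] = (A_B/A_C)·exp[(E_C−E_B)/(RT)].
(E_C−E_B)/(RT) = (17.0−44.5)×10³/(8.314×602) = -27500/5005 = -5.494.
k_B/k_C = (3.46×10^7/1.02×10^5)·exp(-5.494) = 339.2 × 0.004109 = 1.39.
Since E_B > E_C, raising the temperature improves selectivity toward B.

1.39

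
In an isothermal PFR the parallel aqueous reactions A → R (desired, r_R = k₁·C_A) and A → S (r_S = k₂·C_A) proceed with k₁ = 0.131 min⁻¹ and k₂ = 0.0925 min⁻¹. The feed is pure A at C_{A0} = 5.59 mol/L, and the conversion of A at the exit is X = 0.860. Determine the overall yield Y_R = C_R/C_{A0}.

C_A = C_{A0}(1−X) = 0.7826 mol/L.
Both paths are first order in A, so the instantaneous fraction to R is constant: dC_R/d(−C_A) = k₁/(k₁+k₂) = 0.5861.
C_R = 0.5861·(C_{A0}−C_A) = 0.5861×4.807 = 2.82 mol/L.
Y_R = C_R/C_{A0} = 2.818/5.59 = 0.504.

0.504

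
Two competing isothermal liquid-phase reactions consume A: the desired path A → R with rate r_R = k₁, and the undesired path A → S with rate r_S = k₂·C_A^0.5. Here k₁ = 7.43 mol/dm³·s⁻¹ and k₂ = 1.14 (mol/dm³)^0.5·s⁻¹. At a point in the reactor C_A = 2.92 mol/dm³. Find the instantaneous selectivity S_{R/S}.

S_{R/S} = r_R/r_S = (k₁)/(k₂·C_A^0.5) = (k₁/k₂)·C_A^-0.5.
= (7.43) / (1.14×2.920^0.5) = 7.430/1.948 = 3.81.
The undesired path is higher order in A, so low C_A (CSTR or dilute feed) favours R.

3.81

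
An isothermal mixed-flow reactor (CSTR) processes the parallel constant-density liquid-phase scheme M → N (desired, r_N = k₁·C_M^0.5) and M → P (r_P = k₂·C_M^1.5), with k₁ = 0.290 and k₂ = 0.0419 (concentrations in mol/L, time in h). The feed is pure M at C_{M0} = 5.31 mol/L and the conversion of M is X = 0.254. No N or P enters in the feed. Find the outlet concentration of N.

Exit C_M = C_{M0}(1−X) = 5.31×0.746 = 3.961 mol/L.
In a CSTR the entire volume is at exit conditions, so r_N = 0.290×3.961^0.5 = 0.5772 and r_P = 0.0419×3.961^1.5 = 0.3303.
Fraction of consumed M going to N: r_N/(r_N+r_P) = 0.6360.
C_N = 0.6360·C_{M0}·X = 0.6360×5.31×0.254 = 0.858 mol/L.

0.858 mol/L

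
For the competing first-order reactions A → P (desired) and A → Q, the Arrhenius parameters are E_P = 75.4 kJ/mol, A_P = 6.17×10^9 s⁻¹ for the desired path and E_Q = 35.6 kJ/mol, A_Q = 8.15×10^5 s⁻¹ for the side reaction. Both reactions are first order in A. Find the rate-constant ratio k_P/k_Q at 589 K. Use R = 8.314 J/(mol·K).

With equal orders, S_{P/Q} = k_P/k_Q = (A_P/A_Q)·exp[(E_Q−E_P)/(RT)].
(E_Q−E_P)/(RT) = (35.6−75.4)×10³/(8.314×589) = -39800/4897 = -8.128.
k_P/k_Q = (6.17×10^9/8.15×10^5)·exp(-8.128) = 7571 × 2.953×10^-4 = 2.24.
Since E_P > E_Q, raising the temperature improves selectivity toward P.

2.24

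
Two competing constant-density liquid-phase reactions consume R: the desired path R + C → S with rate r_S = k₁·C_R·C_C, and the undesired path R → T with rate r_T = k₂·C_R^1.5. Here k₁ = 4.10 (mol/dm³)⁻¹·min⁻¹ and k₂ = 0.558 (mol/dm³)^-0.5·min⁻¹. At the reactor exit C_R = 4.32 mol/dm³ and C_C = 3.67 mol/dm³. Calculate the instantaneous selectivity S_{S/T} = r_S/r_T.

13.0

S_{S/T} = r_S/r_T = (k₁·C_R·C_C)/(k₂·C_R^1.5) = (k₁/k₂)·C_R^-0.5·C_C.
= (4.10×4.320×3.670) / (0.558×4.320^1.5) = 65.00/5.010 = 13.0.
The undesired path is higher order in R, so low C_R (CSTR or dilute feed) favours S.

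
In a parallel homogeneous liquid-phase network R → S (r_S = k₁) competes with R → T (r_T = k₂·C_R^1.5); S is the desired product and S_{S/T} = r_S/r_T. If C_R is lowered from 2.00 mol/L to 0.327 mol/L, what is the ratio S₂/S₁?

15.1

S_{S/T} = (k₁/k₂)·C_R^-1.5, so S₂/S₁ = (C_{R,2}/C_{R,1})^-1.5.
= (0.327/2.00)^(-1.5) = (0.1635)^(-1.5) = 15.1.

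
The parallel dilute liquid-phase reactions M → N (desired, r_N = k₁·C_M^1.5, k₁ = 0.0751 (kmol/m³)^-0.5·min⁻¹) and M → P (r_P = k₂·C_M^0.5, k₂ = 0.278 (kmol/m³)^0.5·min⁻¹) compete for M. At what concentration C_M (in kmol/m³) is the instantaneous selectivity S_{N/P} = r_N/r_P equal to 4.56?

16.9 kmol/m³

S_{N/P} = (k₁/k₂)·C_M ⇒ C_M = S·k₂/k₁.
= 4.56×0.278/0.0751 = 16.9 kmol/m³.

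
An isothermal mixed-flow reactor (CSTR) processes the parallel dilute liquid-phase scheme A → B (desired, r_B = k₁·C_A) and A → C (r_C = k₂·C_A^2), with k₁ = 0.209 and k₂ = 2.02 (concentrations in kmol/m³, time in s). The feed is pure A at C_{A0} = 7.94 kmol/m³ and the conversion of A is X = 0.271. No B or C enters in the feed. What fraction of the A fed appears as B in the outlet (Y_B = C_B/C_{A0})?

0.00476

Exit C_A = C_{A0}(1−X) = 7.94×0.729 = 5.788 kmol/m³.
In a CSTR the entire volume is at exit conditions, so r_B = 0.209×5.788 = 1.210 and r_C = 2.02×5.788^2 = 67.68.
Fraction of consumed A going to B: r_B/(r_B+r_C) = 0.01756.
C_B = 0.01756·C_{A0}·X = 0.01756×7.94×0.271 = 0.0378 kmol/m³; Y_B = C_B/C_{A0} = 0.00476.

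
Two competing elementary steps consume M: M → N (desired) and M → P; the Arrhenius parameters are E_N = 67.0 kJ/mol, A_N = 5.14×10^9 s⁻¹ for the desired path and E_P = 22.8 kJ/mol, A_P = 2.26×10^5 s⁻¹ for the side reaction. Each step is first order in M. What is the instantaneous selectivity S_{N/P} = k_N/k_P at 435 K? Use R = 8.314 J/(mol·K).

0.112

k_N/k_P = (A_N/A_P)·exp[−(E_N−E_P)/(RT)] = (A_N/A_P)·exp[(E_P−E_N)/(RT)].
(E_P−E_N)/(RT) = (22.8−67.0)×10³/(8.314×435) = -44200/3617 = -12.22.
k_N/k_P = (5.14×10^9/2.26×10^5)·exp(-12.22) = 22743 × 4.924×10^-6 = 0.112.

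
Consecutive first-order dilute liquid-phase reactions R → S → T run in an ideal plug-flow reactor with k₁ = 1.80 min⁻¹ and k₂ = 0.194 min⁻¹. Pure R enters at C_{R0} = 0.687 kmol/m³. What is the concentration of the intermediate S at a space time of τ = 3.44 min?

0.393 kmol/m³

The intermediate concentration in a first-order A→B→C sequence is C_S = k₁C_{R0}(e^(−k₁τ) − e^(−k₂τ))/(k₂−k₁).
e^(−k₁τ) = e^(−1.80×3.44) = e^(−6.192) = 0.002046; e^(−k₂τ) = e^(−0.6674) = 0.5131.
C_S = 1.80×0.687/(0.194−1.80) × (0.002046−0.5131) = (-0.7700)×(-0.5110) = 0.3935 kmol/m³.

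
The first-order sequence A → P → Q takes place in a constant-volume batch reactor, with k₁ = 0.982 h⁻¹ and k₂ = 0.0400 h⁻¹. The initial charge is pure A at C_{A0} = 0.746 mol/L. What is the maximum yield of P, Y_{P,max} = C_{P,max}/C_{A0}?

0.873

At the optimum, C_{P,max}/C_{A0} = (k₁/k₂)^[k₂/(k₂−k₁)].
= (0.982/0.0400)^(0.0400/(0.0400−0.982)) = (24.55)^(-0.04246) = 0.8729.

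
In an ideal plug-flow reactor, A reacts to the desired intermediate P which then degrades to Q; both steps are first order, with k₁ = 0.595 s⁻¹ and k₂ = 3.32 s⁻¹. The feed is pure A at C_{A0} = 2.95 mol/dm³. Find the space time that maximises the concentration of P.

0.631 s

The intermediate peaks when r₁ = r₂, i.e. k₁e^(−k₁τ) = k₂e^(−k₂τ), giving τ_opt = ln(k₂/k₁)/(k₂−k₁).
= ln(3.32/0.595)/(3.32−0.595) = ln(5.580)/2.725 = 1.719/2.725 = 0.631 s.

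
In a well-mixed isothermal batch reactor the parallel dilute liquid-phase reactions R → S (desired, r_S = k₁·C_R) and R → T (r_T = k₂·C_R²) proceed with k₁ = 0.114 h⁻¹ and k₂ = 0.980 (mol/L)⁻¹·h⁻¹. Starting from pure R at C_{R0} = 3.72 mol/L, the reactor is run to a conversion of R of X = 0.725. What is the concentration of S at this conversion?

C_R = C_{R0}(1−X) = 1.023 mol/L.
Along a PFR/batch, dC_S/dC_R = −r_S/(r_S+r_T) = −k₁/(k₁+k₂·C_R).
Integrating from C_{R0} to C_R: C_S = (0.114/0.980)·ln[(0.114+0.980·3.72)/(0.114+0.980·1.02)] = 0.1163·ln(3.760/1.117) = 0.1412 mol/L.

0.141 mol/L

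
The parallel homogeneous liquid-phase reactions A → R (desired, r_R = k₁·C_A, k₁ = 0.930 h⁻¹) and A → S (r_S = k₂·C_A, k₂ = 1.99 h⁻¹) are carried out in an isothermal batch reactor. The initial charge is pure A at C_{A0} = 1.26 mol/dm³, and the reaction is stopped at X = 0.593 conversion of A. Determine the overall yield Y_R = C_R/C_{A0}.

C_A = C_{A0}(1−X) = 0.5128 mol/dm³.
Both paths are first order in A, so the instantaneous fraction to R is constant: dC_R/d(−C_A) = k₁/(k₁+k₂) = 0.3185.
C_R = 0.3185·(C_{A0}−C_A) = 0.3185×0.7472 = 0.238 mol/dm³.
Y_R = C_R/C_{A0} = 0.2380/1.26 = 0.189.

0.189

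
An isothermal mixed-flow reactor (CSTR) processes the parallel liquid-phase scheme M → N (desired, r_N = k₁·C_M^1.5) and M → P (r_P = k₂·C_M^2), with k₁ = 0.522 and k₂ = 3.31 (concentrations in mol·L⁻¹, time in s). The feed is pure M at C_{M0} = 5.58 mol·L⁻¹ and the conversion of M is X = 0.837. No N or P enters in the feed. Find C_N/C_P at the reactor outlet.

0.165

Exit C_M = C_{M0}(1−X) = 5.58×0.163 = 0.9095 mol·L⁻¹.
A CSTR operates uniformly at the exit composition, giving r_N = 0.4528 and r_P = 2.738 (each k·C_M^n at C_M = 0.9095).
Overall selectivity = C_N/C_P = r_Nτ/(r_Pτ) = r_N/r_P = 0.165.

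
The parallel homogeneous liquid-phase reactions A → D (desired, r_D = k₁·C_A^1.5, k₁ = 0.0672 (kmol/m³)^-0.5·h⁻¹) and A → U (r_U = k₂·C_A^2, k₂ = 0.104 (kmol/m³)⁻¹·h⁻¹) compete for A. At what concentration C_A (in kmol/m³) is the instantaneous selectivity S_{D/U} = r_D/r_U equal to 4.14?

S_{D/U} = (k₁/k₂)·C_A^-0.5 ⇒ C_A = (S·k₂/k₁)^(-2).
= (4.14×0.104/0.0672)^(-2) = (6.407)^(-2) = 0.0244 kmol/m³.

0.0244 kmol/m³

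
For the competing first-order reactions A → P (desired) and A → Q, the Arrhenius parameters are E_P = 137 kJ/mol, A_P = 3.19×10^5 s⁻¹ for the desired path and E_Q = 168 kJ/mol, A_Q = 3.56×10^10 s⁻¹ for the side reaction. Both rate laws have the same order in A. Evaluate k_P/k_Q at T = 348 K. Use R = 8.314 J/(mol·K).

0.403

Since both paths have the same order in A, the concentration cancels and S_{P/Q} = k_P/k_Q = (A_P/A_Q)·exp[(E_Q−E_P)/(RT)].
(E_Q−E_P)/(RT) = (168−137)×10³/(8.314×348) = 31000/2893 = 10.71.
k_P/k_Q = (3.19×10^5/3.56×10^10)·exp(10.71) = 8.961×10^-6 × 45004 = 0.403.
Since E_P < E_Q, lowering the temperature improves selectivity toward P.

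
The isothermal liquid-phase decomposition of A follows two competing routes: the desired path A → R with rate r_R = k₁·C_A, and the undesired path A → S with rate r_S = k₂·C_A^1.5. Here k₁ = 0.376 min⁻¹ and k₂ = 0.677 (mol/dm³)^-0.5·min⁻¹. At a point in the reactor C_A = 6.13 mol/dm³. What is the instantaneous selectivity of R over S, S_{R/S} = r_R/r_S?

S_{R/S} = r_R/r_S = (k₁·C_A)/(k₂·C_A^1.5) = (k₁/k₂)·C_A^-0.5.
= (0.376×6.130) / (0.677×6.130^1.5) = 2.305/10.27 = 0.224.
The undesired path is higher order in A, so low C_A (CSTR or dilute feed) favours R.

0.224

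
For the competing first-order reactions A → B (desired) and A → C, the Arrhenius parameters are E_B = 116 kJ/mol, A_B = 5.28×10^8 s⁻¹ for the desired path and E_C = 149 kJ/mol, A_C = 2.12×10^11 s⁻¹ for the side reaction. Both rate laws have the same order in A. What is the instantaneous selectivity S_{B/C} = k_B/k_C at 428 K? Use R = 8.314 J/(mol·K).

k_B/k_C = (A_B/A_C)·exp[−(E_B−E_C)/(RT)] = (A_B/A_C)·exp[(E_C−E_B)/(RT)].
(E_C−E_B)/(RT) = (149−116)×10³/(8.314×428) = 33000/3558 = 9.274.
k_B/k_C = (5.28×10^8/2.12×10^11)·exp(9.274) = 0.002491 × 10656 = 26.5.

26.5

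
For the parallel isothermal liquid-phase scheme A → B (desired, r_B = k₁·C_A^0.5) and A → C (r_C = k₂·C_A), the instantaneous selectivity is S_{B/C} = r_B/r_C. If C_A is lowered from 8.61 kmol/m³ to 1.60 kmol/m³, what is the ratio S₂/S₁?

S_{B/C} = (k₁/k₂)·C_A^-0.5, so S₂/S₁ = (C_{A,2}/C_{A,1})^-0.5.
= (1.60/8.61)^(-0.5) = (0.1858)^(-0.5) = 2.32.

2.32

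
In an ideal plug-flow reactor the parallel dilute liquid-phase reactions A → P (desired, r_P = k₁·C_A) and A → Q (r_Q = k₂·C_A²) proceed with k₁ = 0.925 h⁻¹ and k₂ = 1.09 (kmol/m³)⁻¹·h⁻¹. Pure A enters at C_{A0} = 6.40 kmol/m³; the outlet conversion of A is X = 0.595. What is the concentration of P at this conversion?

0.632 kmol/m³

C_A = C_{A0}(1−X) = 2.592 kmol/m³.
Along a PFR/batch, dC_P/dC_A = −r_P/(r_P+r_Q) = −k₁/(k₁+k₂·C_A).
Integrating from C_{A0} to C_A: C_P = (0.925/1.09)·ln[(0.925+1.09·6.40)/(0.925+1.09·2.59)] = 0.8486·ln(7.901/3.750) = 0.6324 kmol/m³.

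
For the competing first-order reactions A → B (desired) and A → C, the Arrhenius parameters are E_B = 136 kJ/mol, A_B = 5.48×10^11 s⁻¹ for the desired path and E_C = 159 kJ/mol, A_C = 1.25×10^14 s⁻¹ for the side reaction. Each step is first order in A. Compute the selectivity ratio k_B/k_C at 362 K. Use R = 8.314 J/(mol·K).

9.14

With equal orders, S_{B/C} = k_B/k_C = (A_B/A_C)·exp[(E_C−E_B)/(RT)].
(E_C−E_B)/(RT) = (159−136)×10³/(8.314×362) = 23000/3010 = 7.642.
k_B/k_C = (5.48×10^11/1.25×10^14)·exp(7.642) = 0.004384 × 2084 = 9.14.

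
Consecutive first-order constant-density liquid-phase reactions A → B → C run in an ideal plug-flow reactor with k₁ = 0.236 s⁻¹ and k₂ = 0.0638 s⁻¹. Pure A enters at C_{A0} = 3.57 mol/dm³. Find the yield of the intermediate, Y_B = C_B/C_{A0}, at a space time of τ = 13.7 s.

For first-order series with pure A initially, C_B(τ) = k₁C_{A0}/(k₂−k₁)·(e^(−k₁τ) − e^(−k₂τ)).
e^(−k₁τ) = e^(−0.236×13.7) = e^(−3.233) = 0.03943; e^(−k₂τ) = e^(−0.8741) = 0.4173.
C_B = 0.236×3.57/(0.0638−0.236) × (0.03943−0.4173) = (-4.893)×(-0.3778) = 1.849 mol/dm³.
Y_B = C_B/C_{A0} = 1.849/3.57 = 0.518.

0.518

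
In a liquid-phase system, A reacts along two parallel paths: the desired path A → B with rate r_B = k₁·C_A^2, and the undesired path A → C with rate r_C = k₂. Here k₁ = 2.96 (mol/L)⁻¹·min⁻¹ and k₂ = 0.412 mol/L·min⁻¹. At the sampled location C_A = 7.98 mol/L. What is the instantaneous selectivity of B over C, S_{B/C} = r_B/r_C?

458

S_{B/C} = r_B/r_C = (k₁·C_A^2)/(k₂) = (k₁/k₂)·C_A^2.
= (2.96×7.980^2) / (0.412) = 188.5/0.4120 = 458.
Since the desired path is higher order in A, keeping C_A high (PFR or concentrated feed) favours B.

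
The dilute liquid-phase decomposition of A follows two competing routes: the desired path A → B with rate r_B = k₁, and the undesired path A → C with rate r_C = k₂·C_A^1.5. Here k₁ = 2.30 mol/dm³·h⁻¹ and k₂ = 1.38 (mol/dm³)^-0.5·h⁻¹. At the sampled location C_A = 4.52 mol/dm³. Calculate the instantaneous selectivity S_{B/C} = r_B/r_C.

0.173

S_{B/C} = r_B/r_C = (k₁)/(k₂·C_A^1.5) = (k₁/k₂)·C_A^-1.5.
= (2.30) / (1.38×4.520^1.5) = 2.300/13.26 = 0.173.
The undesired path is higher order in A, so low C_A (CSTR or dilute feed) favours B.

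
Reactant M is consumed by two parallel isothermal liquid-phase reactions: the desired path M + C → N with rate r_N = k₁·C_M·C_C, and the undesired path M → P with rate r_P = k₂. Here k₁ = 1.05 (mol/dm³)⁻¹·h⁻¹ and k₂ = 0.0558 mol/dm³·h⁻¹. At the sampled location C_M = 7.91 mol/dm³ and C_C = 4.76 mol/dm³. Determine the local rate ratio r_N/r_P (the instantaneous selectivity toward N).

708

S_{N/P} = r_N/r_P = (k₁·C_M·C_C)/(k₂) = (k₁/k₂)·C_M·C_C.
= (1.05×7.910×4.760) / (0.0558) = 39.53/0.05580 = 708.
Since the desired path is higher order in M, keeping C_M high (PFR or concentrated feed) favours N.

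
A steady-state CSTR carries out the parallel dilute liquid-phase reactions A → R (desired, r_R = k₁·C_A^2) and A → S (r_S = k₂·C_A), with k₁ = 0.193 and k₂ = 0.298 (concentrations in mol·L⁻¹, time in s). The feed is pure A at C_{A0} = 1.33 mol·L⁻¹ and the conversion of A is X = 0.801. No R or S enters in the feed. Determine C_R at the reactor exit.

Exit C_A = C_{A0}(1−X) = 1.33×0.199 = 0.2647 mol·L⁻¹.
Rates in a CSTR are evaluated at the outlet concentration: r_R = 0.193×0.2647^2 = 0.01352, r_S = 0.298×0.2647 = 0.07887.
Fraction of consumed A going to R: r_R/(r_R+r_S) = 0.1463.
C_R = 0.1463·C_{A0}·X = 0.1463×1.33×0.801 = 0.156 mol·L⁻¹.

0.156 mol·L⁻¹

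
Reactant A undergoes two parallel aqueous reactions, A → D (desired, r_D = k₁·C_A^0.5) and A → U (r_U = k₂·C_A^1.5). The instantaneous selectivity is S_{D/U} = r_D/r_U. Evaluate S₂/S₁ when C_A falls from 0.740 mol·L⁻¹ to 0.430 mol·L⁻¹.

S_{D/U} = (k₁/k₂)·C_A⁻¹, so S₂/S₁ = (C_{A,2}/C_{A,1})⁻¹.
= 0.740/0.430 = 1.72.

1.72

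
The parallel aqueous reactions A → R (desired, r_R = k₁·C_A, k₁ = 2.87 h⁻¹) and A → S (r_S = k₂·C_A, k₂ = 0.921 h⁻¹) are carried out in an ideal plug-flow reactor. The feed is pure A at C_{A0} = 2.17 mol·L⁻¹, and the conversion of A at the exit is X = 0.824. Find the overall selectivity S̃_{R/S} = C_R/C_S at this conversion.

3.12

C_A = C_{A0}(1−X) = 0.3819 mol·L⁻¹.
Both paths are first order in A, so the instantaneous fraction to R is constant: dC_R/d(−C_A) = k₁/(k₁+k₂) = 0.7571.
C_R = 0.7571·(C_{A0}−C_A) = 0.7571×1.788 = 1.35 mol·L⁻¹.
C_S = (C_{A0}−C_A)−C_R = 0.4344 mol·L⁻¹; S̃_{R/S} = 1.354/0.4344 = 3.12.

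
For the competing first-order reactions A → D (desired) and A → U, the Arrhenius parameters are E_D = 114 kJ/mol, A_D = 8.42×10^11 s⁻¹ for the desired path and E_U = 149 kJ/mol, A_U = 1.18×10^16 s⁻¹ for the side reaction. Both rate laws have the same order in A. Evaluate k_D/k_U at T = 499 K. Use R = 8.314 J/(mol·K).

Since both paths have the same order in A, the concentration cancels and S_{D/U} = k_D/k_U = (A_D/A_U)·exp[(E_U−E_D)/(RT)].
(E_U−E_D)/(RT) = (149−114)×10³/(8.314×499) = 35000/4149 = 8.436.
k_D/k_U = (8.42×10^11/1.18×10^16)·exp(8.436) = 7.136×10^-5 × 4612 = 0.329.
Since E_D < E_U, lowering the temperature improves selectivity toward D.

0.329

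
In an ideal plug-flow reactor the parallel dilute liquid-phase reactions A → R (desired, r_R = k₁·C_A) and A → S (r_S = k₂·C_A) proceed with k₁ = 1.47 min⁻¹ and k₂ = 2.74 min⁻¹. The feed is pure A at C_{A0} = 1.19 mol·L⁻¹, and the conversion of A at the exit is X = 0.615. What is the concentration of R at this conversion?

0.256 mol·L⁻¹

C_A = C_{A0}(1−X) = 0.4582 mol·L⁻¹.
Both paths are first order in A, so the instantaneous fraction to R is constant: dC_R/d(−C_A) = k₁/(k₁+k₂) = 0.3492.
C_R = 0.3492·(C_{A0}−C_A) = 0.3492×0.7318 = 0.256 mol·L⁻¹.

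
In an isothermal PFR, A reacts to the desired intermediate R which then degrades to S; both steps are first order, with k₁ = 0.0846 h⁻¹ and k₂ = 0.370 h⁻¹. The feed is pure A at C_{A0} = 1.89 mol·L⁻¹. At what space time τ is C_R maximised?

5.17 h

Setting dC_R/dτ = 0 gives τ_opt = ln(k₂/k₁)/(k₂−k₁).
= ln(0.370/0.0846)/(0.370−0.0846) = ln(4.374)/0.2854 = 1.476/0.2854 = 5.17 h.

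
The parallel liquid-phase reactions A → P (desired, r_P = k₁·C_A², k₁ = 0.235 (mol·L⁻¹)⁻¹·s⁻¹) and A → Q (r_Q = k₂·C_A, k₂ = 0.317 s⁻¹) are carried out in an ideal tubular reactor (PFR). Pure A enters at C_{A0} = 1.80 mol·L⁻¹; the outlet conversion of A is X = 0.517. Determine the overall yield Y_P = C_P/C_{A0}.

0.254

C_A = C_{A0}(1−X) = 0.8694 mol·L⁻¹.
Along a PFR/batch, dC_Q/dC_A = −r_Q/(r_P+r_Q) = −k₂/(k₂+k₁·C_A).
Integrating from C_{A0} to C_A: C_Q = (0.317/0.235)·ln[(0.317+0.235·1.80)/(0.317+0.235·0.869)] = 1.349·ln(0.7400/0.5213) = 0.4725 mol·L⁻¹.
Then C_P = (C_{A0}−C_A) − C_Q = 0.9306 − 0.4725 = 0.4581 mol·L⁻¹.
Y_P = C_P/C_{A0} = 0.4581/1.80 = 0.254.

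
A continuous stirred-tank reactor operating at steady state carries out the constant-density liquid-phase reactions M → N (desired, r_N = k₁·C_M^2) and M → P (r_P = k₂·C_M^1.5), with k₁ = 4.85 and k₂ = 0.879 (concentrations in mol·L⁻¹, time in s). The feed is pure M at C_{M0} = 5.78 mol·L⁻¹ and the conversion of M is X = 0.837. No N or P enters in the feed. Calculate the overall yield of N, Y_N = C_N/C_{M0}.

Exit C_M = C_{M0}(1−X) = 5.78×0.163 = 0.9421 mol·L⁻¹.
A CSTR operates uniformly at the exit composition, giving r_N = 4.305 and r_P = 0.8038 (each k·C_M^n at C_M = 0.9421).
Fraction of consumed M going to N: r_N/(r_N+r_P) = 0.8427.
C_N = 0.8427·C_{M0}·X = 0.8427×5.78×0.837 = 4.08 mol·L⁻¹; Y_N = C_N/C_{M0} = 0.705.

0.705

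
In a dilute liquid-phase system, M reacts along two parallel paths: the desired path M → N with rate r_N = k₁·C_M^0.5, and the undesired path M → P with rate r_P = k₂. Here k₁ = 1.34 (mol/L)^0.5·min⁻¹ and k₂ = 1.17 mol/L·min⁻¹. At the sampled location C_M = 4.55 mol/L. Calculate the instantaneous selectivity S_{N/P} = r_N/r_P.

2.44

S_{N/P} = r_N/r_P = (k₁·C_M^0.5)/(k₂) = (k₁/k₂)·C_M^0.5.
= (1.34×4.550^0.5) / (1.17) = 2.858/1.170 = 2.44.
Since the desired path is higher order in M, keeping C_M high (PFR or concentrated feed) favours N.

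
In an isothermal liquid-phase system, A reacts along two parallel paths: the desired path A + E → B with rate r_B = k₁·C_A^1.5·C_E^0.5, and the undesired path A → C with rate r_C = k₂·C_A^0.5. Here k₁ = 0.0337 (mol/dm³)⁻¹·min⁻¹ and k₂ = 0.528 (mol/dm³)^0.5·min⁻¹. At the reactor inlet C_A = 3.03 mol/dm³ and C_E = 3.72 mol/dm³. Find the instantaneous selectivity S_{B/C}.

0.373

S_{B/C} = r_B/r_C = (k₁·C_A^1.5·C_E^0.5)/(k₂·C_A^0.5) = (k₁/k₂)·C_A·C_E^0.5.
= (0.0337×3.030^1.5×3.720^0.5) / (0.528×3.030^0.5) = 0.3428/0.9191 = 0.373.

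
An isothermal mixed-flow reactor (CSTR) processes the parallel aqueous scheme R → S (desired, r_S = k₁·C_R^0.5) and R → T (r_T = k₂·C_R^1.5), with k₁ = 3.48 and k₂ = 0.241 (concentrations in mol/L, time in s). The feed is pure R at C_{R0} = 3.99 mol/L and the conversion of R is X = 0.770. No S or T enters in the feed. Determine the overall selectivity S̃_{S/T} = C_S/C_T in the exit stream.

Exit C_R = C_{R0}(1−X) = 3.99×0.230 = 0.9177 mol/L.
Rates in a CSTR are evaluated at the outlet concentration: r_S = 3.48×0.9177^0.5 = 3.334, r_T = 0.241×0.9177^1.5 = 0.2119.
Overall selectivity = C_S/C_T = r_Sτ/(r_Tτ) = r_S/r_T = 15.7.

15.7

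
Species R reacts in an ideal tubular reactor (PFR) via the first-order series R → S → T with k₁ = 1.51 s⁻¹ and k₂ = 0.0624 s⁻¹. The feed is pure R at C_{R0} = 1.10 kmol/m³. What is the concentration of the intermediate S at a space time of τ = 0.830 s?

The intermediate concentration in a first-order A→B→C sequence is C_S = k₁C_{R0}(e^(−k₁τ) − e^(−k₂τ))/(k₂−k₁).
e^(−k₁τ) = e^(−1.51×0.830) = e^(−1.253) = 0.2856; e^(−k₂τ) = e^(−0.05179) = 0.9495.
C_S = 1.51×1.10/(0.0624−1.51) × (0.2856−0.9495) = (-1.147)×(-0.6640) = 0.7618 kmol/m³.

0.762 kmol/m³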